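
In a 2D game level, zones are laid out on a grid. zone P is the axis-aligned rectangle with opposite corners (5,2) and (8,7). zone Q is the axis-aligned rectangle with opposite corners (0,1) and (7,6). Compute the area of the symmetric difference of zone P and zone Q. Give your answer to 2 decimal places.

34.00

|zone P∩zone Q|: x∈[5,7], y∈[2,6] → 2·4 = 8.
|zone P △ zone Q| = |zone P| + |zone Q| − 2·|zone P∩zone Q| = 15 + 35 − 16 = 34.00.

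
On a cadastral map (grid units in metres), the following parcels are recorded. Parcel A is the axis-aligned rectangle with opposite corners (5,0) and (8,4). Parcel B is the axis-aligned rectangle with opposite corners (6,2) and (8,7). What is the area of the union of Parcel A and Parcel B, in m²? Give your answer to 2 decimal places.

By inclusion–exclusion:
Individual areas: |Parcel A| = 12, |Parcel B| = 10.
|Parcel A∩Parcel B|: x∈[6,8], y∈[2,4] → 2·2 = 4.
|Parcel A ∪ Parcel B| = 22 − 4 = 18.00.

18.00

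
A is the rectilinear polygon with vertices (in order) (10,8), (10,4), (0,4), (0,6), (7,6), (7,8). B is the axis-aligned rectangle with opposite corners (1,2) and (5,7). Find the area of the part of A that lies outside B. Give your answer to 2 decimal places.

|A| = 26, |A∩B| = 8.
|A ∖ B| = |A| − |A∩B| = 26 − 8 = 18.00.

18.00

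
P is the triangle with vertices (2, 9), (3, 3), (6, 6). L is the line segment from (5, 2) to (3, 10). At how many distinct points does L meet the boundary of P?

The segment meets the boundary at (3.538,7.846), (4.4,4.4).

2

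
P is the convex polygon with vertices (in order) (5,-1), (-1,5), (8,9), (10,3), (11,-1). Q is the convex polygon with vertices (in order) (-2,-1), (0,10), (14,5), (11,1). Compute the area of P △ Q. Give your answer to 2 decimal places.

59.12

|P| = 70, |Q| = 105, |P∩Q| = 57.9388.
|P △ Q| = |P| + |Q| − 2·|P∩Q| = 70 + 105 − 115.8776 = 59.12.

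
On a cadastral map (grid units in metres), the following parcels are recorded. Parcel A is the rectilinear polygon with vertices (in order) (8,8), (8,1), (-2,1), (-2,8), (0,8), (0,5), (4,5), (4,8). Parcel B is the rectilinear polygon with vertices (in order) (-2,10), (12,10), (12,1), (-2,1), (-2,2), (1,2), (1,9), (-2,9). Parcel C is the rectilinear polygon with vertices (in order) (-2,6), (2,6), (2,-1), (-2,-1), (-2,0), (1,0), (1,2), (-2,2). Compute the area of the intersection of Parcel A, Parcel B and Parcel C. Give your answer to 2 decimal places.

4.00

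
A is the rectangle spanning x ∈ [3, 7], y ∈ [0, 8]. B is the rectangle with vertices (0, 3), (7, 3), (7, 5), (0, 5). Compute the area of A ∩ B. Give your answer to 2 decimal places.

8.00

|A∩B|: x∈[3,7], y∈[3,5] → 4·2 = 8.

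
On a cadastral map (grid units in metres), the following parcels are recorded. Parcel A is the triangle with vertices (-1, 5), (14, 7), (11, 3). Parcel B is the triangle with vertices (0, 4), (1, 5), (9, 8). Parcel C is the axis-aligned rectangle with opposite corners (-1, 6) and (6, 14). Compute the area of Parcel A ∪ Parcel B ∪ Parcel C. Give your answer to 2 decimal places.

By inclusion–exclusion:
Individual areas: |Parcel A| = 27, |Parcel B| = 2.5, |Parcel C| = 56.
|Parcel A∩Parcel B| = 0.9466.
|Parcel A∩Parcel C| = 0.
|Parcel B∩Parcel C| = 0.5208.
|Parcel A∩Parcel B∩Parcel C| = 0.
|Parcel A ∪ Parcel B ∪ Parcel C| = 85.5 − 1.4674 + 0 = 84.03.

84.03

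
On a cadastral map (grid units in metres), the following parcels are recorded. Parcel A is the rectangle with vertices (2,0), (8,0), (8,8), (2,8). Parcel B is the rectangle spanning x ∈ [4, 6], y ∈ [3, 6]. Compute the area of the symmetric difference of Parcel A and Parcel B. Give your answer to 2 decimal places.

|Parcel A∩Parcel B|: x∈[4,6], y∈[3,6] → 2·3 = 6.
|Parcel A △ Parcel B| = |Parcel A| + |Parcel B| − 2·|Parcel A∩Parcel B| = 48 + 6 − 12 = 42.00.

42.00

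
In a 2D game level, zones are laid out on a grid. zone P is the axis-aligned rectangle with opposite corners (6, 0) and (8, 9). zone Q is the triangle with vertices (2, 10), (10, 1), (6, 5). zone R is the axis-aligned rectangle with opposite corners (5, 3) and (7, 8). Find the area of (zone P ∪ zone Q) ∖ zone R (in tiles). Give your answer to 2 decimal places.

13.81

|zone P ∪ zone Q| = 19.25.
|(zone P ∪ zone Q) ∩ zone R| = 5.4375.
|(zone P ∪ zone Q) ∖ zone R| = 19.25 − 5.4375 = 13.81.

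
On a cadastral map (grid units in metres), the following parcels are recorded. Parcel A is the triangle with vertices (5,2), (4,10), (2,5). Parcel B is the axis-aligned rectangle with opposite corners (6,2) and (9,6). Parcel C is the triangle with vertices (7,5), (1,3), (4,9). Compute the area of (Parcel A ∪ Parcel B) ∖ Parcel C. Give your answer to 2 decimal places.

|Parcel A ∪ Parcel B| = 22.5.
|(Parcel A ∪ Parcel B) ∩ Parcel C| = 8.5017.
|(Parcel A ∪ Parcel B) ∖ Parcel C| = 22.5 − 8.5017 = 14.00.

14.00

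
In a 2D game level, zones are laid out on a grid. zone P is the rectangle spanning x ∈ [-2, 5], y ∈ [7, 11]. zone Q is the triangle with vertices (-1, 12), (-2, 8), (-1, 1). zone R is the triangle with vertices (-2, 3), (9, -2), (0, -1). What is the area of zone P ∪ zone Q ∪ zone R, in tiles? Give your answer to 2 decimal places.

47.51

By inclusion–exclusion:
Individual areas: |zone P| = 28, |zone Q| = 5.5, |zone R| = 17.
|zone P∩zone Q| = 2.8036.
|zone P∩zone R| = 0.
|zone Q∩zone R| = 0.1824.
|zone P∩zone Q∩zone R| = 0.
|zone P ∪ zone Q ∪ zone R| = 50.5 − 2.986 + 0 = 47.51.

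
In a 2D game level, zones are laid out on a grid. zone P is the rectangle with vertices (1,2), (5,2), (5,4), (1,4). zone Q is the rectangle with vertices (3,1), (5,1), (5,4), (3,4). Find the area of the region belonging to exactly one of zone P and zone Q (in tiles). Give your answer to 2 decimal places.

6.00

|zone P∩zone Q|: x∈[3,5], y∈[2,4] → 2·2 = 4.
|zone P △ zone Q| = |zone P| + |zone Q| − 2·|zone P∩zone Q| = 8 + 6 − 8 = 6.00.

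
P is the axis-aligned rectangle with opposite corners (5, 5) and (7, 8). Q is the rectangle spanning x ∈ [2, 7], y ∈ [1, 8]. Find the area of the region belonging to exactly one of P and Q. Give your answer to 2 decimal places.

|P∩Q|: x∈[5,7], y∈[5,8] → 2·3 = 6.
|P △ Q| = |P| + |Q| − 2·|P∩Q| = 6 + 35 − 12 = 29.00.

29.00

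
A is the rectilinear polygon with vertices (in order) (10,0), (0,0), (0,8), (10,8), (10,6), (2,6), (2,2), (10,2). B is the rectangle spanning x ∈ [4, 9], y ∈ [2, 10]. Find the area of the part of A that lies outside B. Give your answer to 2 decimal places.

|A| = 48, |A∩B| = 10.
|A ∖ B| = |A| − |A∩B| = 48 − 10 = 38.00.

38.00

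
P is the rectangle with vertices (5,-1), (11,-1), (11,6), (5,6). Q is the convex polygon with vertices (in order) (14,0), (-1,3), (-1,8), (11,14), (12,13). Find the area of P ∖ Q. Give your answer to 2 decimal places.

|P| = 42, |P∩Q| = 28.8.
|P ∖ Q| = |P| − |P∩Q| = 42 − 28.8 = 13.20.

13.20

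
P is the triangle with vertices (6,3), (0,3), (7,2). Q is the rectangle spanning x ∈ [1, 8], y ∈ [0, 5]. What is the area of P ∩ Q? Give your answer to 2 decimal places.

The intersection is the polygon with vertices (6,3), (7,2), (1,2.857), (1,3).
By the shoelace formula its area is 2.93.

2.93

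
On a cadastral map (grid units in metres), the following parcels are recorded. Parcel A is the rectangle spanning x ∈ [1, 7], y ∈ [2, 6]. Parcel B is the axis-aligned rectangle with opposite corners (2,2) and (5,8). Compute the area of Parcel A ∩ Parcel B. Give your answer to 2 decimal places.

|Parcel A∩Parcel B|: x∈[2,5], y∈[2,6] → 3·4 = 12.

12.00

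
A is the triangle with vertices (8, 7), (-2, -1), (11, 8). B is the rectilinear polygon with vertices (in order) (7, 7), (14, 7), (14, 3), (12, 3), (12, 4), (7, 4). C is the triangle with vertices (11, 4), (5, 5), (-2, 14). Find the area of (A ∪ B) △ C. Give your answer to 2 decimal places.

39.94

|A ∪ B| = 28.1393.
|(A ∪ B) ∩ C| = 5.8475.
|(A ∪ B) △ C| = 28.1393 + 23.5 − 11.6951 = 39.94.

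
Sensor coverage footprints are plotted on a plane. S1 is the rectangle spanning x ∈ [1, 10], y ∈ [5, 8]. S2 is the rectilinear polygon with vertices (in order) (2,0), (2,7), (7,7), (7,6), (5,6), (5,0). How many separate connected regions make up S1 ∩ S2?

1

S1 ∩ S2 is a single connected region.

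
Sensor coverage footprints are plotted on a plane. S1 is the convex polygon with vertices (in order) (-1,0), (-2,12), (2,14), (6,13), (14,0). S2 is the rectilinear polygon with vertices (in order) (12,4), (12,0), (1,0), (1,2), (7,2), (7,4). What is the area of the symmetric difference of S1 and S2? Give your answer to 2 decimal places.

120.35

|S1| = 152, |S2| = 32, |S1∩S2| = 31.8269.
|S1 △ S2| = |S1| + |S2| − 2·|S1∩S2| = 152 + 32 − 63.6538 = 120.35.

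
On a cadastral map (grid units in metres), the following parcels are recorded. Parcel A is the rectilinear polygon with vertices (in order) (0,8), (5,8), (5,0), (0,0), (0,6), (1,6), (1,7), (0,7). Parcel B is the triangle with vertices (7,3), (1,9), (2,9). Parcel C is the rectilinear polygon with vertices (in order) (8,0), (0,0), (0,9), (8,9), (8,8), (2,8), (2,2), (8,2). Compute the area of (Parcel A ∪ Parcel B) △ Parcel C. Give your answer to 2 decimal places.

|Parcel A ∪ Parcel B| = 40.3167.
|(Parcel A ∪ Parcel B) ∩ Parcel C| = 21.9167.
|(Parcel A ∪ Parcel B) △ Parcel C| = 40.3167 + 36 − 43.8333 = 32.48.

32.48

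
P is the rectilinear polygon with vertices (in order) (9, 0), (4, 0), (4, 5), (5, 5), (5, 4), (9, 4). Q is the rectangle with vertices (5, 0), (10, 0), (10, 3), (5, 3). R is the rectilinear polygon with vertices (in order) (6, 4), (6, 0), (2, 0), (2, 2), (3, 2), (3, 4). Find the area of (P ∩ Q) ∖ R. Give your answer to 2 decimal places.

|P ∩ Q| = 12.
|(P ∩ Q) ∩ R| = 3.
|(P ∩ Q) ∖ R| = 12 − 3 = 9.00.

9.00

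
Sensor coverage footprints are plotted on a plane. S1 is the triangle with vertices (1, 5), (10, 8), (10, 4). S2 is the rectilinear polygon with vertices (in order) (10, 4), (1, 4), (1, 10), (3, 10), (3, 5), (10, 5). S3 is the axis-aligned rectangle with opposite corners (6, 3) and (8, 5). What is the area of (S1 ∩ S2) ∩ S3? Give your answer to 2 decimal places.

1.33

The region (S1 ∩ S2) ∩ S3 is the polygon with vertices (8,5), (8,4.222), (6,4.444), (6,5).
By the shoelace formula its area is 1.33.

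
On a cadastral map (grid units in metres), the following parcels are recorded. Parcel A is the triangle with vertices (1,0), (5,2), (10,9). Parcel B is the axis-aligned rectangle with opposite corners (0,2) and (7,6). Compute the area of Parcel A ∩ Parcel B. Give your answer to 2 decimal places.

5.20

The intersection is the polygon with vertices (5,2), (3,2), (7,6), (7,4.8).
By the shoelace formula its area is 5.20.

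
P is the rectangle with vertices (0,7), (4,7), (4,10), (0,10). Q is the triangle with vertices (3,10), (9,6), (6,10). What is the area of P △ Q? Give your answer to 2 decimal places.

|P| = 12, |Q| = 6, |P∩Q| = 0.3333.
|P △ Q| = |P| + |Q| − 2·|P∩Q| = 12 + 6 − 0.6667 = 17.33.

17.33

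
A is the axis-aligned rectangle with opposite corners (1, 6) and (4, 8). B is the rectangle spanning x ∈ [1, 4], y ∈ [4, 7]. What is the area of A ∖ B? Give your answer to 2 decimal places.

3.00

|A∩B|: x∈[1,4], y∈[6,7] → 3·1 = 3.
|A| = 6.
|A ∖ B| = |A| − |A∩B| = 6 − 3 = 3.00.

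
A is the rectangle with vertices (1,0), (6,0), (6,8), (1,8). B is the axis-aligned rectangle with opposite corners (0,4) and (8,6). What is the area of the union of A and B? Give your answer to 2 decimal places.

46.00

By inclusion–exclusion:
Individual areas: |A| = 40, |B| = 16.
|A∩B|: x∈[1,6], y∈[4,6] → 5·2 = 10.
|A ∪ B| = 56 − 10 = 46.00.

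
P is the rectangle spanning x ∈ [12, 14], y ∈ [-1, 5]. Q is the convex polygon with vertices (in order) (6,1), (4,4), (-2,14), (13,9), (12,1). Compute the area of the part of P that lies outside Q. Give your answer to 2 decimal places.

11.00

|P| = 12, |P∩Q| = 1.
|P ∖ Q| = |P| − |P∩Q| = 12 − 1 = 11.00.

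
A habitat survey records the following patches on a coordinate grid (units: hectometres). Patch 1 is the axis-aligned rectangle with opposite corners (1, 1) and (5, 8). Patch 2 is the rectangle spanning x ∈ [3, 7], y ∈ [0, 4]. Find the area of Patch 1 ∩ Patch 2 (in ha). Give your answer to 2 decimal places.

6.00

|Patch 1∩Patch 2|: x∈[3,5], y∈[1,4] → 2·3 = 6.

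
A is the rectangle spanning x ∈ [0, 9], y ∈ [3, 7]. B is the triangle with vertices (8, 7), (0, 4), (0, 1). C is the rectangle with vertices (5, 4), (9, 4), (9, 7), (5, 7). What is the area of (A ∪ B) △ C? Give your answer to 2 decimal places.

26.67

|A ∪ B| = 38.6667.
|(A ∪ B) ∩ C| = 12.
|(A ∪ B) △ C| = 38.6667 + 12 − 24 = 26.67.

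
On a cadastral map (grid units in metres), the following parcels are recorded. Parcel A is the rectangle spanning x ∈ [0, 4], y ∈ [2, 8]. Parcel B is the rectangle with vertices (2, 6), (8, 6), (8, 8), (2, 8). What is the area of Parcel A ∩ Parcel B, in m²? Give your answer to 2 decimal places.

|Parcel A∩Parcel B|: x∈[2,4], y∈[6,8] → 2·2 = 4.

4.00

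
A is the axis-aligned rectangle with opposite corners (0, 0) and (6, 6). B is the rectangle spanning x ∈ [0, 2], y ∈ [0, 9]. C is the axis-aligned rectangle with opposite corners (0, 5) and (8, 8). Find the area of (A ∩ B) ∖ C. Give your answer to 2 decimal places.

|A ∩ B| = 12.
|(A ∩ B) ∩ C| = 2.
|(A ∩ B) ∖ C| = 12 − 2 = 10.00.

10.00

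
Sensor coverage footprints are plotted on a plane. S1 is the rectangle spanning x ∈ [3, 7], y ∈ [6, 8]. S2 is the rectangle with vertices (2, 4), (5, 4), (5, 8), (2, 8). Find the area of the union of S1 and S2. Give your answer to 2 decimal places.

By inclusion–exclusion:
Individual areas: |S1| = 8, |S2| = 12.
|S1∩S2|: x∈[3,5], y∈[6,8] → 2·2 = 4.
|S1 ∪ S2| = 20 − 4 = 16.00.

16.00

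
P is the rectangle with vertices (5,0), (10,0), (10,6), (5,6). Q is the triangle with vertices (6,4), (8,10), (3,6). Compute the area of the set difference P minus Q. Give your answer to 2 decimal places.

|P| = 30, |P∩Q| = 2.3333.
|P ∖ Q| = |P| − |P∩Q| = 30 − 2.3333 = 27.67.

27.67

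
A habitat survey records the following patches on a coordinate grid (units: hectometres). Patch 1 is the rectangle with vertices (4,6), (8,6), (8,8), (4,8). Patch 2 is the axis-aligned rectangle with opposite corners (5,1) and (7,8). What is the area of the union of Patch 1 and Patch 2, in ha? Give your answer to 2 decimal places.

18.00

By inclusion–exclusion:
Individual areas: |Patch 1| = 8, |Patch 2| = 14.
|Patch 1∩Patch 2|: x∈[5,7], y∈[6,8] → 2·2 = 4.
|Patch 1 ∪ Patch 2| = 22 − 4 = 18.00.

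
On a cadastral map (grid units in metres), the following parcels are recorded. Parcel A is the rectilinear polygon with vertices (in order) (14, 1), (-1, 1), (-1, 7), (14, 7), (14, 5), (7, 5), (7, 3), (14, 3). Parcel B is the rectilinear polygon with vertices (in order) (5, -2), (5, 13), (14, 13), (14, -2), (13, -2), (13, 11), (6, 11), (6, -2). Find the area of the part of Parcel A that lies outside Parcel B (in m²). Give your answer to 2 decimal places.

|Parcel A| = 76, |Parcel A∩Parcel B| = 10.
|Parcel A ∖ Parcel B| = |Parcel A| − |Parcel A∩Parcel B| = 76 − 10 = 66.00.

66.00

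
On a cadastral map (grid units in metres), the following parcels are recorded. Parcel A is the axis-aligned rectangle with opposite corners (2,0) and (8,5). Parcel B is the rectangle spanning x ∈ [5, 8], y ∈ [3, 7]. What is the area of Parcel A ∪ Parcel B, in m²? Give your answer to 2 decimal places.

By inclusion–exclusion:
Individual areas: |Parcel A| = 30, |Parcel B| = 12.
|Parcel A∩Parcel B|: x∈[5,8], y∈[3,5] → 3·2 = 6.
|Parcel A ∪ Parcel B| = 42 − 6 = 36.00.

36.00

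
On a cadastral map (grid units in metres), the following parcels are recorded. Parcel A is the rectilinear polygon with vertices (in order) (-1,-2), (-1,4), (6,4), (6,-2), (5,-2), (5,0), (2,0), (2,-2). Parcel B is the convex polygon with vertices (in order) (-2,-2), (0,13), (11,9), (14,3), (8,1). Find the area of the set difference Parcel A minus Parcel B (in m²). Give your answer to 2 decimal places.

4.52

|Parcel A| = 36, |Parcel A∩Parcel B| = 31.4833.
|Parcel A ∖ Parcel B| = |Parcel A| − |Parcel A∩Parcel B| = 36 − 31.4833 = 4.52.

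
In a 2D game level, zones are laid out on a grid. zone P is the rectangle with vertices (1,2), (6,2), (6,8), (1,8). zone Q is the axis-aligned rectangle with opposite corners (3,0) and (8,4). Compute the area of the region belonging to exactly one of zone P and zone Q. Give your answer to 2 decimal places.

|zone P∩zone Q|: x∈[3,6], y∈[2,4] → 3·2 = 6.
|zone P △ zone Q| = |zone P| + |zone Q| − 2·|zone P∩zone Q| = 30 + 20 − 12 = 38.00.

38.00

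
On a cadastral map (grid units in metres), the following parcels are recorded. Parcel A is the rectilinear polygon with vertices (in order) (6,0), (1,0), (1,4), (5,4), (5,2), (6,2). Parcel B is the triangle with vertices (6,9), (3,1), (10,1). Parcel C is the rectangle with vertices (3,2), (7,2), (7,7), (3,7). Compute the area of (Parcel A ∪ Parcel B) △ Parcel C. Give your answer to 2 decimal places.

30.81

|Parcel A ∪ Parcel B| = 40.6875.
|(Parcel A ∪ Parcel B) ∩ Parcel C| = 14.9375.
|(Parcel A ∪ Parcel B) △ Parcel C| = 40.6875 + 20 − 29.875 = 30.81.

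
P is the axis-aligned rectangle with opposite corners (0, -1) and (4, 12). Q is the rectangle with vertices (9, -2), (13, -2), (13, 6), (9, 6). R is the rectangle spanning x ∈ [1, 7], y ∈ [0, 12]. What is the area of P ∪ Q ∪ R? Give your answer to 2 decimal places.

120.00

By inclusion–exclusion:
Individual areas: |P| = 52, |Q| = 32, |R| = 72.
|P∩Q| = 0 (no overlap).
|P∩R|: x∈[1,4], y∈[0,12] → 3·12 = 36.
|Q∩R| = 0 (no overlap).
|P∩Q∩R| = 0.
|P ∪ Q ∪ R| = 156 − 36 + 0 = 120.00.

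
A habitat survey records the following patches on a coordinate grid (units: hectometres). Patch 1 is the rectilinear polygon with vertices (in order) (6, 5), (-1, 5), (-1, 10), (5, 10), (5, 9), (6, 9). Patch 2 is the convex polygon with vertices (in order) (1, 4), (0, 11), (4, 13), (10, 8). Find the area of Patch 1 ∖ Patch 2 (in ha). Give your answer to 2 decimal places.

|Patch 1| = 34, |Patch 1∩Patch 2| = 24.8194.
|Patch 1 ∖ Patch 2| = |Patch 1| − |Patch 1∩Patch 2| = 34 − 24.8194 = 9.18.

9.18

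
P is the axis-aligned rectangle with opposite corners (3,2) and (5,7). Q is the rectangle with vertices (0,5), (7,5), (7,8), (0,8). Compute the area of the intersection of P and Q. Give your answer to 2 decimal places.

4.00

|P∩Q|: x∈[3,5], y∈[5,7] → 2·2 = 4.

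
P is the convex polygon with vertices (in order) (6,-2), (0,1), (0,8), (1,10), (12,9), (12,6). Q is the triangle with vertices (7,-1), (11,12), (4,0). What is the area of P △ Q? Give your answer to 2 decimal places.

|P| = 104.5, |Q| = 21.5, |P∩Q| = 20.3602.
|P △ Q| = |P| + |Q| − 2·|P∩Q| = 104.5 + 21.5 − 40.7204 = 85.28.

85.28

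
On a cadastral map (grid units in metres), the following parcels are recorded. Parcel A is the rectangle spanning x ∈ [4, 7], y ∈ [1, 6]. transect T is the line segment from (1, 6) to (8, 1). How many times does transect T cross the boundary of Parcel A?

2

The segment meets the boundary at (7,1.714), (4,3.857).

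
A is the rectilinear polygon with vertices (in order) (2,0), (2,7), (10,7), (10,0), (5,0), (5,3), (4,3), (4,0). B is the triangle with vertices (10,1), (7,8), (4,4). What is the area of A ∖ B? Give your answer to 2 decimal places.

|A| = 53, |A∩B| = 15.9107.
|A ∖ B| = |A| − |A∩B| = 53 − 15.9107 = 37.09.

37.09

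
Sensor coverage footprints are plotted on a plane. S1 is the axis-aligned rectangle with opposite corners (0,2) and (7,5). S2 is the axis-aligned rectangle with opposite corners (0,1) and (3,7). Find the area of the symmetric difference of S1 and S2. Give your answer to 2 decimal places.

|S1∩S2|: x∈[0,3], y∈[2,5] → 3·3 = 9.
|S1 △ S2| = |S1| + |S2| − 2·|S1∩S2| = 21 + 18 − 18 = 21.00.

21.00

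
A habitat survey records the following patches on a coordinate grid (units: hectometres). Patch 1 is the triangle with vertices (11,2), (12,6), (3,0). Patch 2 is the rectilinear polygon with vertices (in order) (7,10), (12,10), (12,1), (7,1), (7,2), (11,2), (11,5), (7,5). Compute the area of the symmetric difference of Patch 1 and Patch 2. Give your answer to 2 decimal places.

40.50

|Patch 1| = 15, |Patch 2| = 33, |Patch 1∩Patch 2| = 3.75.
|Patch 1 △ Patch 2| = |Patch 1| + |Patch 2| − 2·|Patch 1∩Patch 2| = 15 + 33 − 7.5 = 40.50.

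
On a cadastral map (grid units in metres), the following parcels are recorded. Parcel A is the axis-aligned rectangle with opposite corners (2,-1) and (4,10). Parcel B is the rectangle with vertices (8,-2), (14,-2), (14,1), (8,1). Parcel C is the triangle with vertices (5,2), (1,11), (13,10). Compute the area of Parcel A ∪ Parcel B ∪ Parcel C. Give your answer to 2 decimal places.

By inclusion–exclusion:
Individual areas: |Parcel A| = 22, |Parcel B| = 18, |Parcel C| = 52.
|Parcel A∩Parcel B| = 0 (no overlap).
|Parcel A∩Parcel C| = 7.
|Parcel B∩Parcel C| = 0.
|Parcel A∩Parcel B∩Parcel C| = 0.
|Parcel A ∪ Parcel B ∪ Parcel C| = 92 − 7 + 0 = 85.00.

85.00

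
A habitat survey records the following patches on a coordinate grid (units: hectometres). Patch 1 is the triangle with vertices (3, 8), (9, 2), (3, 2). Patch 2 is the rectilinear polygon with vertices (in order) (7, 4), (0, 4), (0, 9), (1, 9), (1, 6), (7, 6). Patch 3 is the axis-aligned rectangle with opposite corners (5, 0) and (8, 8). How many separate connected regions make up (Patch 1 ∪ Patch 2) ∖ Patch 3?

(Patch 1 ∪ Patch 2) ∖ Patch 3 splits into 2 disjoint pieces (area 0.5, area 19).

2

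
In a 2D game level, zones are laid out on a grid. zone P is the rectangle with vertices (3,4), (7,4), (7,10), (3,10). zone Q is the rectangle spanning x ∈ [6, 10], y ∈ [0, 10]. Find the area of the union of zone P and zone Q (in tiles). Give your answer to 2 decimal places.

By inclusion–exclusion:
Individual areas: |zone P| = 24, |zone Q| = 40.
|zone P∩zone Q|: x∈[6,7], y∈[4,10] → 1·6 = 6.
|zone P ∪ zone Q| = 64 − 6 = 58.00.

58.00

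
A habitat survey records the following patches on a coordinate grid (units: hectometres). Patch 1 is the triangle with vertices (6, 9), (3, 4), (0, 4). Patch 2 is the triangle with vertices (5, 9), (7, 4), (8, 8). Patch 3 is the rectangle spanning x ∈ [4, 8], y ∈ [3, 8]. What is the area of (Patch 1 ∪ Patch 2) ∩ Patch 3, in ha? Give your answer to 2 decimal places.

|Patch 1 ∪ Patch 2| = 13.8323.
|(Patch 1 ∪ Patch 2) ∩ Patch 3| = 6.57.

6.57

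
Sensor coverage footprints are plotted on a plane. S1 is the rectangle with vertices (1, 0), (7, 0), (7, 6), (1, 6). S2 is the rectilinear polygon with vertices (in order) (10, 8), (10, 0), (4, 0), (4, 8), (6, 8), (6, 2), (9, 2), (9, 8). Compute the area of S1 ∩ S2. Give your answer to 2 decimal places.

14.00

The intersection is the polygon with vertices (7,0), (4,0), (4,6), (6,6), (6,2), (7,2).
By the shoelace formula its area is 14.00.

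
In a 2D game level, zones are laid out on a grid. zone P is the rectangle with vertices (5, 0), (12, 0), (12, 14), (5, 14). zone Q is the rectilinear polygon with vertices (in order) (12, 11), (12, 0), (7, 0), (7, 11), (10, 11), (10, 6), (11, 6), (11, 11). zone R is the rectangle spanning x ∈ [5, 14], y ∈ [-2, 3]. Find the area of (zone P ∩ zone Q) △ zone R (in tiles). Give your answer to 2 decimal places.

|zone P ∩ zone Q| = 50.
|(zone P ∩ zone Q) ∩ zone R| = 15.
|(zone P ∩ zone Q) △ zone R| = 50 + 45 − 30 = 65.00.

65.00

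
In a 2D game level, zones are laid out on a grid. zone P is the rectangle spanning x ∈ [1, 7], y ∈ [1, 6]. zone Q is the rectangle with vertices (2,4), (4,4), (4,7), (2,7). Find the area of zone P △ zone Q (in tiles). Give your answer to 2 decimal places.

|zone P∩zone Q|: x∈[2,4], y∈[4,6] → 2·2 = 4.
|zone P △ zone Q| = |zone P| + |zone Q| − 2·|zone P∩zone Q| = 30 + 6 − 8 = 28.00.

28.00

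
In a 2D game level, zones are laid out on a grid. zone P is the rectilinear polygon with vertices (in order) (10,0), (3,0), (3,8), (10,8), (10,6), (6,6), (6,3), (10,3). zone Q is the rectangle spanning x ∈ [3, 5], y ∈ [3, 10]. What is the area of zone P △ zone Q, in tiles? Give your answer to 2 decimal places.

38.00

|zone P| = 44, |zone Q| = 14, |zone P∩zone Q| = 10.
|zone P △ zone Q| = |zone P| + |zone Q| − 2·|zone P∩zone Q| = 44 + 14 − 20 = 38.00.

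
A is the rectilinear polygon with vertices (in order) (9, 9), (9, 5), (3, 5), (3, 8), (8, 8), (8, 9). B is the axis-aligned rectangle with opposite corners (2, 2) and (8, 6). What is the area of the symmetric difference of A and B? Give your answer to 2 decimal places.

|A| = 19, |B| = 24, |A∩B| = 5.
|A △ B| = |A| + |B| − 2·|A∩B| = 19 + 24 − 10 = 33.00.

33.00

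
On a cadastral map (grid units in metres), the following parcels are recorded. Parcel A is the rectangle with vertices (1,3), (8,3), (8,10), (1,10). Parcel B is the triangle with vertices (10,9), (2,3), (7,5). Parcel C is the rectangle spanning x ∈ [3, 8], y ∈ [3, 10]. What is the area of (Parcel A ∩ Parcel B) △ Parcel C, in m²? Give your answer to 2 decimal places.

29.52

|Parcel A ∩ Parcel B| = 5.8333.
|(Parcel A ∩ Parcel B) ∩ Parcel C| = 5.6583.
|(Parcel A ∩ Parcel B) △ Parcel C| = 5.8333 + 35 − 11.3167 = 29.52.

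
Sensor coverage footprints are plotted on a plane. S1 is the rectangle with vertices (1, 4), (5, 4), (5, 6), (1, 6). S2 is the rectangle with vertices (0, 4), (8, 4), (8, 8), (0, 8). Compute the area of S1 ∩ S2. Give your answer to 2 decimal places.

|S1∩S2|: x∈[1,5], y∈[4,6] → 4·2 = 8.

8.00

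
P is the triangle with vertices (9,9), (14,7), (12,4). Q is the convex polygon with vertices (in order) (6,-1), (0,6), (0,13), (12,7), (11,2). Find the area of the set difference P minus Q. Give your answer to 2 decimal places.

6.32

|P| = 9.5, |P∩Q| = 3.1821.
|P ∖ Q| = |P| − |P∩Q| = 9.5 − 3.1821 = 6.32.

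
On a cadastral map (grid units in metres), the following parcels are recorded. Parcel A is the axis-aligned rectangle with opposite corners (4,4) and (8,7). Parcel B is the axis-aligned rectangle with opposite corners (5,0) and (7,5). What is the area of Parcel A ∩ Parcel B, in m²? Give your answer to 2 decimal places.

|Parcel A∩Parcel B|: x∈[5,7], y∈[4,5] → 2·1 = 2.

2.00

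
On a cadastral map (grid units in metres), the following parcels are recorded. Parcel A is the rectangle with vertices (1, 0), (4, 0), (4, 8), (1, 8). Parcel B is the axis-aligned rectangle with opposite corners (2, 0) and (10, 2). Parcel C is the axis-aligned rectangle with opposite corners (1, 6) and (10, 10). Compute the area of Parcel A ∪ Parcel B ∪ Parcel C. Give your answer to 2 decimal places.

By inclusion–exclusion:
Individual areas: |Parcel A| = 24, |Parcel B| = 16, |Parcel C| = 36.
|Parcel A∩Parcel B|: x∈[2,4], y∈[0,2] → 2·2 = 4.
|Parcel A∩Parcel C|: x∈[1,4], y∈[6,8] → 3·2 = 6.
|Parcel B∩Parcel C| = 0 (no overlap).
|Parcel A∩Parcel B∩Parcel C| = 0.
|Parcel A ∪ Parcel B ∪ Parcel C| = 76 − 10 + 0 = 66.00.

66.00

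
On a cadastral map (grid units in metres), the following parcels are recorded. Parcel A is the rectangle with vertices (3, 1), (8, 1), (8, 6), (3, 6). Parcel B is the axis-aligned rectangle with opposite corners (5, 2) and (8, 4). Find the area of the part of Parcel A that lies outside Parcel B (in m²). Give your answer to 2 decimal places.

|Parcel A∩Parcel B|: x∈[5,8], y∈[2,4] → 3·2 = 6.
|Parcel A| = 25.
|Parcel A ∖ Parcel B| = |Parcel A| − |Parcel A∩Parcel B| = 25 − 6 = 19.00.

19.00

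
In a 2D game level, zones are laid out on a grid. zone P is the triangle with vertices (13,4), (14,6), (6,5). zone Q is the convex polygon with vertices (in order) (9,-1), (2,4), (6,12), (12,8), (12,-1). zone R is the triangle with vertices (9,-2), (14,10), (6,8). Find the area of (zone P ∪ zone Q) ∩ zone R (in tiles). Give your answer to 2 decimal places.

37.14

The region (zone P ∪ zone Q) ∩ zone R is the polygon with vertices (9,-1), (8.618,-0.727), (6,8), (10.364,9.091), (12,8), (12,5.75), (12.242,5.78), (9.417,-1).
By the shoelace formula its area is 37.14.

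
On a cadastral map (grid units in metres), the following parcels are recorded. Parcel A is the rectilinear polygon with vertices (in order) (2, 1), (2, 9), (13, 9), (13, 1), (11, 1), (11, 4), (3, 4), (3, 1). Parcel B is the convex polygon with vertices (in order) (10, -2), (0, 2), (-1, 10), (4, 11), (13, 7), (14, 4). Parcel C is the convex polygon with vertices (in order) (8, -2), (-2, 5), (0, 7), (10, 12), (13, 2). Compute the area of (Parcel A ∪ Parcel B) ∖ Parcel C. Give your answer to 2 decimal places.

|Parcel A ∪ Parcel B| = 134.3.
|(Parcel A ∪ Parcel B) ∩ Parcel C| = 101.5126.
|(Parcel A ∪ Parcel B) ∖ Parcel C| = 134.3 − 101.5126 = 32.79.

32.79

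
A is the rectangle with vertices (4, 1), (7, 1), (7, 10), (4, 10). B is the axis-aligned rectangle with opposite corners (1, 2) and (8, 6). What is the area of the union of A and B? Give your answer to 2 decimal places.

By inclusion–exclusion:
Individual areas: |A| = 27, |B| = 28.
|A∩B|: x∈[4,7], y∈[2,6] → 3·4 = 12.
|A ∪ B| = 55 − 12 = 43.00.

43.00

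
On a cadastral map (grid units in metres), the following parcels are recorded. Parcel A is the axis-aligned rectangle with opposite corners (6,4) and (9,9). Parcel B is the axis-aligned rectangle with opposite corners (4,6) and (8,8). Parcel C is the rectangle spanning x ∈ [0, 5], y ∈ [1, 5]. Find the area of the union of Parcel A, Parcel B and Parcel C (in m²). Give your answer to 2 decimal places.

By inclusion–exclusion:
Individual areas: |Parcel A| = 15, |Parcel B| = 8, |Parcel C| = 20.
|Parcel A∩Parcel B|: x∈[6,8], y∈[6,8] → 2·2 = 4.
|Parcel A∩Parcel C| = 0 (no overlap).
|Parcel B∩Parcel C| = 0 (no overlap).
|Parcel A∩Parcel B∩Parcel C| = 0.
|Parcel A ∪ Parcel B ∪ Parcel C| = 43 − 4 + 0 = 39.00.

39.00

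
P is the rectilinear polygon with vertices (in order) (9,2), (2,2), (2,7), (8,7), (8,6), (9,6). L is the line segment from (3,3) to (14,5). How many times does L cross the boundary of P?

The segment meets the boundary at (9,4.091).

1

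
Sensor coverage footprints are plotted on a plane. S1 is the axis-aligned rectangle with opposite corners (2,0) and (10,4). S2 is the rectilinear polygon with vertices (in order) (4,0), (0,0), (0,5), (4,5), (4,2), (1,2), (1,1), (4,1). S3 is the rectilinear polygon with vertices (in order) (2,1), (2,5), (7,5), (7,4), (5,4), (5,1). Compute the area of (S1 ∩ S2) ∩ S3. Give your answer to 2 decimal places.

|S1 ∩ S2| = 6.
|(S1 ∩ S2) ∩ S3| = 4.00.

4.00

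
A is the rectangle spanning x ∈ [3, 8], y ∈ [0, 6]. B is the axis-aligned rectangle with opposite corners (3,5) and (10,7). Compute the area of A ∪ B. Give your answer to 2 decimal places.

39.00

By inclusion–exclusion:
Individual areas: |A| = 30, |B| = 14.
|A∩B|: x∈[3,8], y∈[5,6] → 5·1 = 5.
|A ∪ B| = 44 − 5 = 39.00.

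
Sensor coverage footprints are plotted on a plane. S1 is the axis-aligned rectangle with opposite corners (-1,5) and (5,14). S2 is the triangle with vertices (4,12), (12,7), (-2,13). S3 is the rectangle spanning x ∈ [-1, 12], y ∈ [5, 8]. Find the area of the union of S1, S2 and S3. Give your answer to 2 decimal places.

By inclusion–exclusion:
Individual areas: |S1| = 54, |S2| = 11, |S3| = 39.
|S1∩S2| = 6.0565.
|S1∩S3|: x∈[-1,5], y∈[5,8] → 6·3 = 18.
|S2∩S3| = 0.3667.
|S1∩S2∩S3| = 0.
|S1 ∪ S2 ∪ S3| = 104 − 24.4232 + 0 = 79.58.

79.58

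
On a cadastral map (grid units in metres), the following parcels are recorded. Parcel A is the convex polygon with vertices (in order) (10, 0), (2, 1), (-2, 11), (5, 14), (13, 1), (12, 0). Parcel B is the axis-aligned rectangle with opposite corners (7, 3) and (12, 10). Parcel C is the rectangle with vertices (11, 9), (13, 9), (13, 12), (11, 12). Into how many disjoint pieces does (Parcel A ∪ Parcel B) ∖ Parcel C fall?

(Parcel A ∪ Parcel B) ∖ Parcel C is a single connected region.

1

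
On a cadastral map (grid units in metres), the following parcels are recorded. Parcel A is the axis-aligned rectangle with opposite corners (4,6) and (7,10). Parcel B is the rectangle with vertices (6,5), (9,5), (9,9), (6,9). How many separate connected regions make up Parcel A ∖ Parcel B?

Parcel A ∖ Parcel B is a single connected region.

1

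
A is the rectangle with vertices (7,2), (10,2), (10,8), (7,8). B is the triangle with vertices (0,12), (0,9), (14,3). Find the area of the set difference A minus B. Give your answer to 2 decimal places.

|A| = 18, |A∩B| = 3.5357.
|A ∖ B| = |A| − |A∩B| = 18 − 3.5357 = 14.46.

14.46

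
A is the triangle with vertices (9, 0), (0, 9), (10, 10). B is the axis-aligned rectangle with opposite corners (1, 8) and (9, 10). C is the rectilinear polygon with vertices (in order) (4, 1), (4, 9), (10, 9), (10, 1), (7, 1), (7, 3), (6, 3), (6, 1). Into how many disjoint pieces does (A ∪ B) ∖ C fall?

3

(A ∪ B) ∖ C splits into 3 disjoint pieces (area 16.95, area 0.55, area 0.5).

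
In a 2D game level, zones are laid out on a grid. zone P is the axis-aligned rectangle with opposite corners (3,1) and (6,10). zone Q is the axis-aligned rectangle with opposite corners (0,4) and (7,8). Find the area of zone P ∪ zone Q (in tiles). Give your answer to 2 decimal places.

43.00

By inclusion–exclusion:
Individual areas: |zone P| = 27, |zone Q| = 28.
|zone P∩zone Q|: x∈[3,6], y∈[4,8] → 3·4 = 12.
|zone P ∪ zone Q| = 55 − 12 = 43.00.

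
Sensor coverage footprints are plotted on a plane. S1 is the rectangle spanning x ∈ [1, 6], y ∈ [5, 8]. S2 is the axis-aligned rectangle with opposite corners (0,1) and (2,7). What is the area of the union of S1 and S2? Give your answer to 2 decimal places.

By inclusion–exclusion:
Individual areas: |S1| = 15, |S2| = 12.
|S1∩S2|: x∈[1,2], y∈[5,7] → 1·2 = 2.
|S1 ∪ S2| = 27 − 2 = 25.00.

25.00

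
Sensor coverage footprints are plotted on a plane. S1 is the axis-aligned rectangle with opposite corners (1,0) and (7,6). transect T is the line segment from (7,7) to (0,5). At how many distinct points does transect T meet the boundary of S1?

2

The segment meets the boundary at (1,5.286), (3.5,6).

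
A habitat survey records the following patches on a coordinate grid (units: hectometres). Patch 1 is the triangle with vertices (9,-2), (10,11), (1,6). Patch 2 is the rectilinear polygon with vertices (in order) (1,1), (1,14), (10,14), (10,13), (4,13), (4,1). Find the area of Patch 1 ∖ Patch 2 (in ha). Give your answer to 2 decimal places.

49.00

|Patch 1| = 56, |Patch 1∩Patch 2| = 7.
|Patch 1 ∖ Patch 2| = |Patch 1| − |Patch 1∩Patch 2| = 56 − 7 = 49.00.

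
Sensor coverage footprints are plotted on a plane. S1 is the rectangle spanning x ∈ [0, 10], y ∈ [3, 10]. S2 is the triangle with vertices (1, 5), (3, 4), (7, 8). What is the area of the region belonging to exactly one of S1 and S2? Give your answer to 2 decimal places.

|S1| = 70, |S2| = 6, |S1∩S2| = 6.
|S1 △ S2| = |S1| + |S2| − 2·|S1∩S2| = 70 + 6 − 12 = 64.00.

64.00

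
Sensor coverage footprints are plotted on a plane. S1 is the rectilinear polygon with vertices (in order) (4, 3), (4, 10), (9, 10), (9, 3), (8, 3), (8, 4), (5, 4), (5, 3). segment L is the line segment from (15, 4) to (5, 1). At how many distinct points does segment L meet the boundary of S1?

The segment lies entirely outside S1 and never meets its boundary.

0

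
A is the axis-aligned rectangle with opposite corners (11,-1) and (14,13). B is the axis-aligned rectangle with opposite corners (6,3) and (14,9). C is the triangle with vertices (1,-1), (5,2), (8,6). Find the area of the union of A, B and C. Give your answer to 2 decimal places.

By inclusion–exclusion:
Individual areas: |A| = 42, |B| = 48, |C| = 3.5.
|A∩B|: x∈[11,14], y∈[3,9] → 3·6 = 18.
|A∩C| = 0.
|B∩C| = 0.6667.
|A∩B∩C| = 0.
|A ∪ B ∪ C| = 93.5 − 18.6667 + 0 = 74.83.

74.83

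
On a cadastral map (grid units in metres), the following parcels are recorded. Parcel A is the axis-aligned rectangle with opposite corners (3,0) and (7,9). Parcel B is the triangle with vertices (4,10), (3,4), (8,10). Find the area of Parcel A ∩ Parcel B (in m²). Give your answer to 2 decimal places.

The intersection is the polygon with vertices (7,9), (7,8.8), (3,4), (3.833,9).
By the shoelace formula its area is 8.32.

8.32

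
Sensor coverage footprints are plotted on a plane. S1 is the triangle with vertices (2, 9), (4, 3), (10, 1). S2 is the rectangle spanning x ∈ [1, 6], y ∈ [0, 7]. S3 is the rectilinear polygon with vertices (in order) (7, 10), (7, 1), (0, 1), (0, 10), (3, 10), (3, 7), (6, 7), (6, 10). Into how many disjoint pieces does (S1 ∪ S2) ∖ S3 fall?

3

(S1 ∪ S2) ∖ S3 splits into 3 disjoint pieces (area 0.5, area 3, area 5).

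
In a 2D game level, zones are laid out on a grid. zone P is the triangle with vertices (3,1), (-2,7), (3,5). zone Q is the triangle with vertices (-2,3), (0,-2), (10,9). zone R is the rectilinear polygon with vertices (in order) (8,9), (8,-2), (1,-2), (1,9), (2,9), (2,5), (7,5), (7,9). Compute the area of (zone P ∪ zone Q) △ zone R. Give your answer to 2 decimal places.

61.32

|zone P ∪ zone Q| = 40.2026.
|(zone P ∪ zone Q) ∩ zone R| = 17.9423.
|(zone P ∪ zone Q) △ zone R| = 40.2026 + 57 − 35.8846 = 61.32.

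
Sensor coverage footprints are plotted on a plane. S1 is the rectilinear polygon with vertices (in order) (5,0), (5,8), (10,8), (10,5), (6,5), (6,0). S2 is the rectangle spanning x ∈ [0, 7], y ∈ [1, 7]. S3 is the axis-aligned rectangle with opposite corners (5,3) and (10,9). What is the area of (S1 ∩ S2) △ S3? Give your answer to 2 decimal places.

|S1 ∩ S2| = 8.
|(S1 ∩ S2) ∩ S3| = 6.
|(S1 ∩ S2) △ S3| = 8 + 30 − 12 = 26.00.

26.00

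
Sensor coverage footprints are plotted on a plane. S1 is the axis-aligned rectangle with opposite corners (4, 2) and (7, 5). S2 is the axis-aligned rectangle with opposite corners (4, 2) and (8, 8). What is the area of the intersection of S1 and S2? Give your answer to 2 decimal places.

|S1∩S2|: x∈[4,7], y∈[2,5] → 3·3 = 9.

9.00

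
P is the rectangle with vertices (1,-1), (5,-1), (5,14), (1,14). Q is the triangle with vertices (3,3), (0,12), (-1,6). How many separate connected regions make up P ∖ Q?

1

P ∖ Q is a single connected region.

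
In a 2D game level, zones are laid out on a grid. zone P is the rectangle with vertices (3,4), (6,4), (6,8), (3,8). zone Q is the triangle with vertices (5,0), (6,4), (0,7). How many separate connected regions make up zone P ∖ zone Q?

1

zone P ∖ zone Q is a single connected region.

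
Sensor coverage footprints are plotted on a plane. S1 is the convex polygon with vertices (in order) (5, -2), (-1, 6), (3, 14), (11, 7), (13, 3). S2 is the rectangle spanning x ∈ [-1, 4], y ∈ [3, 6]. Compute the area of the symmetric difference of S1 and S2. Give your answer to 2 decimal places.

|S1| = 118, |S2| = 15, |S1∩S2| = 11.625.
|S1 △ S2| = |S1| + |S2| − 2·|S1∩S2| = 118 + 15 − 23.25 = 109.75.

109.75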